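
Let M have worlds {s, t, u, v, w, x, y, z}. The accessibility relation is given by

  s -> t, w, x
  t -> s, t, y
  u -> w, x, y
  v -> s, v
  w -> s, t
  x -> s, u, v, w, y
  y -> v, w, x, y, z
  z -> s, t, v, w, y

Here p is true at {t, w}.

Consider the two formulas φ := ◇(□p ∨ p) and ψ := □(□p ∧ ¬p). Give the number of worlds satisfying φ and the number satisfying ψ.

For ◇(□p ∨ p):
s: successors {t, w, x}; □p ∨ p there: t:T, w:T, x:F. ✓
t: successors {s, t, y}; □p ∨ p there: s:F, t:T, y:F. ✓
u: successors {w, x, y}; □p ∨ p there: w:T, x:F, y:F. ✓
v: successors {s, v}; □p ∨ p there: s:F, v:F. ✗
w: successors {s, t}; □p ∨ p there: s:F, t:T. ✓
x: successors {s, u, v, w, y}; □p ∨ p there: s:F, u:F, v:F, w:T, y:F. ✓
y: successors {v, w, x, y, z}; □p ∨ p there: v:F, w:T, x:F, y:F, z:F. ✓
z: successors {s, t, v, w, y}; □p ∨ p there: s:F, t:T, v:F, w:T, y:F. ✓
— 7 worlds.
For □(□p ∧ ¬p):
s: successors {t, w, x}; □p ∧ ¬p there: t:F, w:F, x:F. ✗
t: successors {s, t, y}; □p ∧ ¬p there: s:F, t:F, y:F. ✗
u: successors {w, x, y}; □p ∧ ¬p there: w:F, x:F, y:F. ✗
v: successors {s, v}; □p ∧ ¬p there: s:F, v:F. ✗
w: successors {s, t}; □p ∧ ¬p there: s:F, t:F. ✗
x: successors {s, u, v, w, y}; □p ∧ ¬p there: s:F, u:F, v:F, w:F, y:F. ✗
y: successors {v, w, x, y, z}; □p ∧ ¬p there: v:F, w:F, x:F, y:F, z:F. ✗
z: successors {s, t, v, w, y}; □p ∧ ¬p there: s:F, t:F, v:F, w:F, y:F. ✗
— 0 worlds.

7 and 0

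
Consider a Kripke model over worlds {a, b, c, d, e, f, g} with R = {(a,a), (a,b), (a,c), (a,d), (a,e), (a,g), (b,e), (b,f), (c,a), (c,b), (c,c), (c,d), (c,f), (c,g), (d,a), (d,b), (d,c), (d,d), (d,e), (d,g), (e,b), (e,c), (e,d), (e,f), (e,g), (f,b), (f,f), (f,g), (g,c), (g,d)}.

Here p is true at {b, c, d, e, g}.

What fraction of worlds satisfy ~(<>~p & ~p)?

5/7

a: <>~p & ~p is T. ✗
b: <>~p & ~p is F. ✓
c: <>~p & ~p is F. ✓
d: <>~p & ~p is F. ✓
e: <>~p & ~p is F. ✓
f: <>~p & ~p is T. ✗
g: <>~p & ~p is F. ✓
That's 5 of 7 worlds, so 5/7.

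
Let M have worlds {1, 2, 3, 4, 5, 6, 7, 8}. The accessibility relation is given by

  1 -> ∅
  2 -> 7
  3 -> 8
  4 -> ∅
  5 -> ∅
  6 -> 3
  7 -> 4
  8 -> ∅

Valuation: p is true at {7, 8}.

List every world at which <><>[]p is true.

1: no successors, so <><>[]p fails. ✗
2: successors {7}; <>[]p there: 7:T. ✓
3: successors {8}; <>[]p there: 8:F. ✗
4: no successors, so <><>[]p fails. ✗
5: no successors, so <><>[]p fails. ✗
6: successors {3}; <>[]p there: 3:T. ✓
7: successors {4}; <>[]p there: 4:F. ✗
8: no successors, so <><>[]p fails. ✗

{2, 6}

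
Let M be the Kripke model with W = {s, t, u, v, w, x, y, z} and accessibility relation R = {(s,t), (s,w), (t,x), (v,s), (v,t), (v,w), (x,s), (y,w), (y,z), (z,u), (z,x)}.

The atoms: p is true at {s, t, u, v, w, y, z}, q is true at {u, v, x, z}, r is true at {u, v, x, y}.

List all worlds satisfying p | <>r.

s: p is T, <>r is F. ✓
t: p is T, <>r is T. ✓
u: p is T, <>r is F. ✓
v: p is T, <>r is F. ✓
w: p is T, <>r is F. ✓
x: p is F, <>r is F. ✗
y: p is T, <>r is F. ✓
z: p is T, <>r is T. ✓

{s, t, u, v, w, y, z}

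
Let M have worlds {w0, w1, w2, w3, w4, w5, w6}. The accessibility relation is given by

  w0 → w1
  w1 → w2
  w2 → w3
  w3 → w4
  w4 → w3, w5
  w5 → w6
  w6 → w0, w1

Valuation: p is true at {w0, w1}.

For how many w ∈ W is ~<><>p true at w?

5

w0: <><>p is F. ✓
w1: <><>p is F. ✓
w2: <><>p is F. ✓
w3: <><>p is F. ✓
w4: <><>p is F. ✓
w5: <><>p is T. ✗
w6: <><>p is T. ✗
Satisfying worlds: {w0, w1, w2, w3, w4}.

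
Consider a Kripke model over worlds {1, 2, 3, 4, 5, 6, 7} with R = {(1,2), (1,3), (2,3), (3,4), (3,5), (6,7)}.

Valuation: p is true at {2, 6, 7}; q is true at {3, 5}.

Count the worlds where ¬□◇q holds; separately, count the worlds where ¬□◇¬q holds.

2 and 3

For ¬□◇q:
1: □◇q is T. ✗
2: □◇q is T. ✗
3: □◇q is F. ✓
4: □◇q is T. ✗
5: □◇q is T. ✗
6: □◇q is F. ✓
7: □◇q is T. ✗
— 2 worlds.
For ¬□◇¬q:
1: □◇¬q is F. ✓
2: □◇¬q is T. ✗
3: □◇¬q is F. ✓
4: □◇¬q is T. ✗
5: □◇¬q is T. ✗
6: □◇¬q is F. ✓
7: □◇¬q is T. ✗
— 3 worlds.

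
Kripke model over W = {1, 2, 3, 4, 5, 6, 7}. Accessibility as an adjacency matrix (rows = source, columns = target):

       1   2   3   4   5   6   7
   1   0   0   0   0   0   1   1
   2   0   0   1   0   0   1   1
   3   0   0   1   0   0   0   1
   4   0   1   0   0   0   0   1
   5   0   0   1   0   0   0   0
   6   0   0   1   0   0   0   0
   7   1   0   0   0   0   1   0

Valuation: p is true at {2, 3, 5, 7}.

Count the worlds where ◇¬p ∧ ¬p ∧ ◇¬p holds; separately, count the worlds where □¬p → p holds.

1 and 7

For ◇¬p ∧ ¬p ∧ ◇¬p:
1: ◇¬p ∧ ¬p is T, ◇¬p is T. ✓
2: ◇¬p ∧ ¬p is F, ◇¬p is T. ✗
3: ◇¬p ∧ ¬p is F, ◇¬p is F. ✗
4: ◇¬p ∧ ¬p is F, ◇¬p is F. ✗
5: ◇¬p ∧ ¬p is F, ◇¬p is F. ✗
6: ◇¬p ∧ ¬p is F, ◇¬p is F. ✗
7: ◇¬p ∧ ¬p is F, ◇¬p is T. ✗
— 1 world.
For □¬p → p:
1: □¬p is F, p is F. ✓
2: □¬p is F, p is T. ✓
3: □¬p is F, p is T. ✓
4: □¬p is F, p is F. ✓
5: □¬p is F, p is T. ✓
6: □¬p is F, p is F. ✓
7: □¬p is T, p is T. ✓
— 7 worlds.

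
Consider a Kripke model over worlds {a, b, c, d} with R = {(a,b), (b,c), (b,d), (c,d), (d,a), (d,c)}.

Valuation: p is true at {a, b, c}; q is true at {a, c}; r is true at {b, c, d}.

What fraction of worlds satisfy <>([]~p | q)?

a: successors {b}; []~p | q there: b:F. ✗
b: successors {c, d}; []~p | q there: c:T, d:F. ✓
c: successors {d}; []~p | q there: d:F. ✗
d: successors {a, c}; []~p | q there: a:T, c:T. ✓
That's 2 of 4 worlds, so 2/4 = 1/2.

1/2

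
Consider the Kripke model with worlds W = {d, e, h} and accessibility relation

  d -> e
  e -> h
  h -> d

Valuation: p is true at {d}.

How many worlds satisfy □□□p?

d: successors {e}; □□p there: e:T. ✓
e: successors {h}; □□p there: h:F. ✗
h: successors {d}; □□p there: d:F. ✗
Satisfying worlds: {d}.

1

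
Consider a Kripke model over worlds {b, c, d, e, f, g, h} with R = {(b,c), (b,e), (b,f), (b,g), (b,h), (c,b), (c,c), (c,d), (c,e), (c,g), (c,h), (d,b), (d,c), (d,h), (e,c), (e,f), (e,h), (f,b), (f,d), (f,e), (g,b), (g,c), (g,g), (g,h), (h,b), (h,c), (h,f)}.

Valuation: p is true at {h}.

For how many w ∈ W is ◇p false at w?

b: successors {c, e, f, g, h}; p there: c:F, e:F, f:F, g:F, h:T. ✓
c: successors {b, c, d, e, g, h}; p there: b:F, c:F, d:F, e:F, g:F, h:T. ✓
d: successors {b, c, h}; p there: b:F, c:F, h:T. ✓
e: successors {c, f, h}; p there: c:F, f:F, h:T. ✓
f: successors {b, d, e}; p there: b:F, d:F, e:F. ✗
g: successors {b, c, g, h}; p there: b:F, c:F, g:F, h:T. ✓
h: successors {b, c, f}; p there: b:F, c:F, f:F. ✗
Satisfying worlds: {b, c, d, e, g}.
So ◇p fails at the other 2 worlds.

2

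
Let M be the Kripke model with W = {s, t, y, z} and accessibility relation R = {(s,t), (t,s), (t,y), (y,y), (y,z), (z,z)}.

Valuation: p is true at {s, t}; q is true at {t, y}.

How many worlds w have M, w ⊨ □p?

1

s: successors {t}; p there: t:T. ✓
t: successors {s, y}; p there: s:T, y:F. ✗
y: successors {y, z}; p there: y:F, z:F. ✗
z: successors {z}; p there: z:F. ✗
Satisfying worlds: {s}.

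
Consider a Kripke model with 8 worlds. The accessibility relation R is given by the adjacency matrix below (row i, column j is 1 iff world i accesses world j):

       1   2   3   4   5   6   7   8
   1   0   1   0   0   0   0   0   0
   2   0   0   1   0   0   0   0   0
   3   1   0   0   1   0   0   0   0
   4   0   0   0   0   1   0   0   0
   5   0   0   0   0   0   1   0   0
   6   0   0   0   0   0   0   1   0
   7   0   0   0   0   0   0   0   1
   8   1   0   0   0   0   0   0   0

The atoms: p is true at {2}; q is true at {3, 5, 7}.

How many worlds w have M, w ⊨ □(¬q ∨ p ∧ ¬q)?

5

1: successors {2}; ¬q ∨ p ∧ ¬q there: 2:T. ✓
2: successors {3}; ¬q ∨ p ∧ ¬q there: 3:F. ✗
3: successors {1, 4}; ¬q ∨ p ∧ ¬q there: 1:T, 4:T. ✓
4: successors {5}; ¬q ∨ p ∧ ¬q there: 5:F. ✗
5: successors {6}; ¬q ∨ p ∧ ¬q there: 6:T. ✓
6: successors {7}; ¬q ∨ p ∧ ¬q there: 7:F. ✗
7: successors {8}; ¬q ∨ p ∧ ¬q there: 8:T. ✓
8: successors {1}; ¬q ∨ p ∧ ¬q there: 1:T. ✓
Satisfying worlds: {1, 3, 5, 7, 8}.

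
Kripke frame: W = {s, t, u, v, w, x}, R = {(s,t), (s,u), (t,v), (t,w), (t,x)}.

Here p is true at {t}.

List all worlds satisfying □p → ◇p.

s: □p is F, ◇p is T. ✓
t: □p is F, ◇p is F. ✓
u: □p is T, ◇p is F. ✗
v: □p is T, ◇p is F. ✗
w: □p is T, ◇p is F. ✗
x: □p is T, ◇p is F. ✗

{s, t}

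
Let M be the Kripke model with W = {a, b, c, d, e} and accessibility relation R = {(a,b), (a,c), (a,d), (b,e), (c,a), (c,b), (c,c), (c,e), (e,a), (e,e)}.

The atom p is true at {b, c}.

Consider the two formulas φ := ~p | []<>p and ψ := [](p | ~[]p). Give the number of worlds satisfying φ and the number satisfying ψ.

For ~p | []<>p:
a: ~p is T, []<>p is F. ✓
b: ~p is F, []<>p is F. ✗
c: ~p is F, []<>p is F. ✗
d: ~p is T, []<>p is T. ✓
e: ~p is T, []<>p is F. ✓
— 3 worlds.
For [](p | ~[]p):
a: successors {b, c, d}; p | ~[]p there: b:T, c:T, d:F. ✗
b: successors {e}; p | ~[]p there: e:T. ✓
c: successors {a, b, c, e}; p | ~[]p there: a:T, b:T, c:T, e:T. ✓
d: no successors, so [](p | ~[]p) holds vacuously. ✓
e: successors {a, e}; p | ~[]p there: a:T, e:T. ✓
— 4 worlds.

3 and 4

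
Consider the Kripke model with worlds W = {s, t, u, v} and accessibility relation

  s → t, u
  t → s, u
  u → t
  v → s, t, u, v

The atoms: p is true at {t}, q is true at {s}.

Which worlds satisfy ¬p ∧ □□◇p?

s: ¬p is T, □□◇p is F. ✗
t: ¬p is F, □□◇p is F. ✗
u: ¬p is T, □□◇p is T. ✓
v: ¬p is T, □□◇p is F. ✗

{u}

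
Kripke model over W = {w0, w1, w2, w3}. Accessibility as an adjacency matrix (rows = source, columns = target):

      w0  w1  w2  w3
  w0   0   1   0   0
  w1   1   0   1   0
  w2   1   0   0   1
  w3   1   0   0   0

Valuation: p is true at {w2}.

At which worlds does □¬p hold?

{w0, w2, w3}

w0: successors {w1}; ¬p there: w1:T. ✓
w1: successors {w0, w2}; ¬p there: w0:T, w2:F. ✗
w2: successors {w0, w3}; ¬p there: w0:T, w3:T. ✓
w3: successors {w0}; ¬p there: w0:T. ✓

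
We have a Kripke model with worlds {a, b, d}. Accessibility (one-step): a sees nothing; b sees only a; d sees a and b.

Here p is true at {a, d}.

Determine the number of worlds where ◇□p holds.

2

a: no successors, so ◇□p fails. ✗
b: successors {a}; □p there: a:T. ✓
d: successors {a, b}; □p there: a:T, b:T. ✓
Satisfying worlds: {b, d}.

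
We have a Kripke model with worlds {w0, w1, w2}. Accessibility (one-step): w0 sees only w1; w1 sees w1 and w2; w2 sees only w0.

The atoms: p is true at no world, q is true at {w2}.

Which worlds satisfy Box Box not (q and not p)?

w0: successors {w1}; Box not (q and not p) there: w1:F. ✗
w1: successors {w1, w2}; Box not (q and not p) there: w1:F, w2:T. ✗
w2: successors {w0}; Box not (q and not p) there: w0:T. ✓

{w2}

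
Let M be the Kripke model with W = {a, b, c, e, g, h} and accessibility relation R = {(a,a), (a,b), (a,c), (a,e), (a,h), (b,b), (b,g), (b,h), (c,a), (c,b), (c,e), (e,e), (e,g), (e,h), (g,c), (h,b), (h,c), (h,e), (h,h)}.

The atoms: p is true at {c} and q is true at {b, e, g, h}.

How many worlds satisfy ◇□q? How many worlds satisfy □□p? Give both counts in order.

5 and 0

For ◇□q:
a: successors {a, b, c, e, h}; □q there: a:F, b:T, c:F, e:T, h:F. ✓
b: successors {b, g, h}; □q there: b:T, g:F, h:F. ✓
c: successors {a, b, e}; □q there: a:F, b:T, e:T. ✓
e: successors {e, g, h}; □q there: e:T, g:F, h:F. ✓
g: successors {c}; □q there: c:F. ✗
h: successors {b, c, e, h}; □q there: b:T, c:F, e:T, h:F. ✓
— 5 worlds.
For □□p:
a: successors {a, b, c, e, h}; □p there: a:F, b:F, c:F, e:F, h:F. ✗
b: successors {b, g, h}; □p there: b:F, g:T, h:F. ✗
c: successors {a, b, e}; □p there: a:F, b:F, e:F. ✗
e: successors {e, g, h}; □p there: e:F, g:T, h:F. ✗
g: successors {c}; □p there: c:F. ✗
h: successors {b, c, e, h}; □p there: b:F, c:F, e:F, h:F. ✗
— 0 worlds.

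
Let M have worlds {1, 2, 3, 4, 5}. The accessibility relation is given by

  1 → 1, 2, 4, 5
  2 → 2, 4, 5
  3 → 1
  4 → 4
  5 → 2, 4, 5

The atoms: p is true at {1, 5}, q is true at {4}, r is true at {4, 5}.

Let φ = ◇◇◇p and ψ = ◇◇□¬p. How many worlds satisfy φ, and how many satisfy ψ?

For ◇◇◇p:
1: successors {1, 2, 4, 5}; ◇◇p there: 1:T, 2:T, 4:F, 5:T. ✓
2: successors {2, 4, 5}; ◇◇p there: 2:T, 4:F, 5:T. ✓
3: successors {1}; ◇◇p there: 1:T. ✓
4: successors {4}; ◇◇p there: 4:F. ✗
5: successors {2, 4, 5}; ◇◇p there: 2:T, 4:F, 5:T. ✓
— 4 worlds.
For ◇◇□¬p:
1: successors {1, 2, 4, 5}; ◇□¬p there: 1:T, 2:T, 4:T, 5:T. ✓
2: successors {2, 4, 5}; ◇□¬p there: 2:T, 4:T, 5:T. ✓
3: successors {1}; ◇□¬p there: 1:T. ✓
4: successors {4}; ◇□¬p there: 4:T. ✓
5: successors {2, 4, 5}; ◇□¬p there: 2:T, 4:T, 5:T. ✓
— 5 worlds.

4 and 5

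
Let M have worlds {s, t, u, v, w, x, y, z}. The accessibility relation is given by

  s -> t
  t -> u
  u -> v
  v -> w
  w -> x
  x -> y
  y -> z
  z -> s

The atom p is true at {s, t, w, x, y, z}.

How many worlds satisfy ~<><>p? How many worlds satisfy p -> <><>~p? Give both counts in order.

2 and 4

For ~<><>p:
s: <><>p is F. ✓
t: <><>p is F. ✓
u: <><>p is T. ✗
v: <><>p is T. ✗
w: <><>p is T. ✗
x: <><>p is T. ✗
y: <><>p is T. ✗
z: <><>p is T. ✗
— 2 worlds.
For p -> <><>~p:
s: p is T, <><>~p is T. ✓
t: p is T, <><>~p is T. ✓
u: p is F, <><>~p is F. ✓
v: p is F, <><>~p is F. ✓
w: p is T, <><>~p is F. ✗
x: p is T, <><>~p is F. ✗
y: p is T, <><>~p is F. ✗
z: p is T, <><>~p is F. ✗
— 4 worlds.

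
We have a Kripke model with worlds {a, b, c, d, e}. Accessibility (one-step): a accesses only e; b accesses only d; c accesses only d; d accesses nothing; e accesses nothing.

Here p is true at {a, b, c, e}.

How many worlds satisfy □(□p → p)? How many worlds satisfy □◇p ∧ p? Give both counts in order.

For □(□p → p):
a: successors {e}; □p → p there: e:T. ✓
b: successors {d}; □p → p there: d:F. ✗
c: successors {d}; □p → p there: d:F. ✗
d: no successors, so □(□p → p) holds vacuously. ✓
e: no successors, so □(□p → p) holds vacuously. ✓
— 3 worlds.
For □◇p ∧ p:
a: □◇p is F, p is T. ✗
b: □◇p is F, p is T. ✗
c: □◇p is F, p is T. ✗
d: □◇p is T, p is F. ✗
e: □◇p is T, p is T. ✓
— 1 world.

3 and 1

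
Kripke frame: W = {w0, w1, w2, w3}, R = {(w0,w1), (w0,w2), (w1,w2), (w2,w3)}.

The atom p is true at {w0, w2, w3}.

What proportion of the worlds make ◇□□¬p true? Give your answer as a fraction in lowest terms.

w0: successors {w1, w2}; □□¬p there: w1:F, w2:T. ✓
w1: successors {w2}; □□¬p there: w2:T. ✓
w2: successors {w3}; □□¬p there: w3:T. ✓
w3: no successors, so ◇□□¬p fails. ✗
That's 3 of 4 worlds, so 3/4.

3/4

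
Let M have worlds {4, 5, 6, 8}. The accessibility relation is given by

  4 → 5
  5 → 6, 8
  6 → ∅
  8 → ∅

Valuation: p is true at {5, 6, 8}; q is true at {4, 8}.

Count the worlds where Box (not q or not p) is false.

4: successors {5}; not q or not p there: 5:T. ✓
5: successors {6, 8}; not q or not p there: 6:T, 8:F. ✗
6: no successors, so Box (not q or not p) holds vacuously. ✓
8: no successors, so Box (not q or not p) holds vacuously. ✓
Satisfying worlds: {4, 6, 8}.
So Box (not q or not p) fails at the other 1 world.

1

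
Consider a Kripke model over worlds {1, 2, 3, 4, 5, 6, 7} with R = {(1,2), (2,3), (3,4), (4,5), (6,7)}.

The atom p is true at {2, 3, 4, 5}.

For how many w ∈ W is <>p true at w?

1: successors {2}; p there: 2:T. ✓
2: successors {3}; p there: 3:T. ✓
3: successors {4}; p there: 4:T. ✓
4: successors {5}; p there: 5:T. ✓
5: no successors, so <>p fails. ✗
6: successors {7}; p there: 7:F. ✗
7: no successors, so <>p fails. ✗
Satisfying worlds: {1, 2, 3, 4}.

4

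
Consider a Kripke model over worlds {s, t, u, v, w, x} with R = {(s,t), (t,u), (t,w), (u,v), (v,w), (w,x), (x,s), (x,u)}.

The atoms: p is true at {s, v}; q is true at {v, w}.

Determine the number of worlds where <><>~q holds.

s: successors {t}; <>~q there: t:T. ✓
t: successors {u, w}; <>~q there: u:F, w:T. ✓
u: successors {v}; <>~q there: v:F. ✗
v: successors {w}; <>~q there: w:T. ✓
w: successors {x}; <>~q there: x:T. ✓
x: successors {s, u}; <>~q there: s:T, u:F. ✓
Satisfying worlds: {s, t, v, w, x}.

5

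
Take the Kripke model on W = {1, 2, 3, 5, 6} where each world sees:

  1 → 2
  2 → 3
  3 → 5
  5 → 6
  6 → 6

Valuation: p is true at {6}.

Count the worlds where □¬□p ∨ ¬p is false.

1

1: □¬□p is T, ¬p is T. ✓
2: □¬□p is T, ¬p is T. ✓
3: □¬□p is F, ¬p is T. ✓
5: □¬□p is F, ¬p is T. ✓
6: □¬□p is F, ¬p is F. ✗
Satisfying worlds: {1, 2, 3, 5}.
So □¬□p ∨ ¬p fails at the other 1 world.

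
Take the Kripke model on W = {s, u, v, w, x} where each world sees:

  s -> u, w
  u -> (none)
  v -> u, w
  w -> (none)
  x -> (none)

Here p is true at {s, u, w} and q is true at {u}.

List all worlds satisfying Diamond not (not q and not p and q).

{s, v}

s: successors {u, w}; not (not q and not p and q) there: u:T, w:T. ✓
u: no successors, so Diamond not (not q and not p and q) fails. ✗
v: successors {u, w}; not (not q and not p and q) there: u:T, w:T. ✓
w: no successors, so Diamond not (not q and not p and q) fails. ✗
x: no successors, so Diamond not (not q and not p and q) fails. ✗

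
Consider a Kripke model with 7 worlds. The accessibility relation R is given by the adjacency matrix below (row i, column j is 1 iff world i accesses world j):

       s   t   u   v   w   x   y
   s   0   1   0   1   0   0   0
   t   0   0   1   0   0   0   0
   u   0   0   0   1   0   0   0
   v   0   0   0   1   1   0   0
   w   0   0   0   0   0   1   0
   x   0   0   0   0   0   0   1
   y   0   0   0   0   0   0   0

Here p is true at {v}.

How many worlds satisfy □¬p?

4

s: successors {t, v}; ¬p there: t:T, v:F. ✗
t: successors {u}; ¬p there: u:T. ✓
u: successors {v}; ¬p there: v:F. ✗
v: successors {v, w}; ¬p there: v:F, w:T. ✗
w: successors {x}; ¬p there: x:T. ✓
x: successors {y}; ¬p there: y:T. ✓
y: no successors, so □¬p holds vacuously. ✓
Satisfying worlds: {t, w, x, y}.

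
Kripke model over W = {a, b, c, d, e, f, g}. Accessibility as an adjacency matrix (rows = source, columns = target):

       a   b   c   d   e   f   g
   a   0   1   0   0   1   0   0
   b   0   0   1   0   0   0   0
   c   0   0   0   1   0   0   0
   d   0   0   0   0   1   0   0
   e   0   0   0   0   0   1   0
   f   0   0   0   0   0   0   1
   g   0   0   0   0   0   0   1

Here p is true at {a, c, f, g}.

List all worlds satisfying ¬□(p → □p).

a: □(p → □p) is T. ✗
b: □(p → □p) is F. ✓
c: □(p → □p) is T. ✗
d: □(p → □p) is T. ✗
e: □(p → □p) is T. ✗
f: □(p → □p) is T. ✗
g: □(p → □p) is T. ✗

{b}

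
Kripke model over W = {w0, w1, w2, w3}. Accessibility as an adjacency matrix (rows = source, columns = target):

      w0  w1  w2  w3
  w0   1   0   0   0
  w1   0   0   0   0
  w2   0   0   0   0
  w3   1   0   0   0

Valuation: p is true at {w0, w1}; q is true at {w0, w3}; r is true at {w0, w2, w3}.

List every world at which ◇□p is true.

w0: successors {w0}; □p there: w0:T. ✓
w1: no successors, so ◇□p fails. ✗
w2: no successors, so ◇□p fails. ✗
w3: successors {w0}; □p there: w0:T. ✓

{w0, w3}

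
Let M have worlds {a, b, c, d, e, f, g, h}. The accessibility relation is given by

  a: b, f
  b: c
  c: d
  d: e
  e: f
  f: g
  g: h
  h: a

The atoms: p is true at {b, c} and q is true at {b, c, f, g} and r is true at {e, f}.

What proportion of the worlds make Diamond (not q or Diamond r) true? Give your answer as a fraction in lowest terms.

1/2

a: successors {b, f}; not q or Diamond r there: b:F, f:F. ✗
b: successors {c}; not q or Diamond r there: c:F. ✗
c: successors {d}; not q or Diamond r there: d:T. ✓
d: successors {e}; not q or Diamond r there: e:T. ✓
e: successors {f}; not q or Diamond r there: f:F. ✗
f: successors {g}; not q or Diamond r there: g:F. ✗
g: successors {h}; not q or Diamond r there: h:T. ✓
h: successors {a}; not q or Diamond r there: a:T. ✓
That's 4 of 8 worlds, so 4/8 = 1/2.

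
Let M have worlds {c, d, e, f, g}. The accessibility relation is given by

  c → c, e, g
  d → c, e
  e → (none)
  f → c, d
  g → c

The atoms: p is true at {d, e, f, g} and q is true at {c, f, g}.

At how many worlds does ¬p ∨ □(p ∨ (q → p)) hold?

c: ¬p is T, □(p ∨ (q → p)) is F. ✓
d: ¬p is F, □(p ∨ (q → p)) is F. ✗
e: ¬p is F, □(p ∨ (q → p)) is T. ✓
f: ¬p is F, □(p ∨ (q → p)) is F. ✗
g: ¬p is F, □(p ∨ (q → p)) is F. ✗
Satisfying worlds: {c, e}.

2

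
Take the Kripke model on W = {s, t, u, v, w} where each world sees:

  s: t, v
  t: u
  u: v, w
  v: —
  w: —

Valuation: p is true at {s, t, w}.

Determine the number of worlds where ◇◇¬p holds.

2

s: successors {t, v}; ◇¬p there: t:T, v:F. ✓
t: successors {u}; ◇¬p there: u:T. ✓
u: successors {v, w}; ◇¬p there: v:F, w:F. ✗
v: no successors, so ◇◇¬p fails. ✗
w: no successors, so ◇◇¬p fails. ✗
Satisfying worlds: {s, t}.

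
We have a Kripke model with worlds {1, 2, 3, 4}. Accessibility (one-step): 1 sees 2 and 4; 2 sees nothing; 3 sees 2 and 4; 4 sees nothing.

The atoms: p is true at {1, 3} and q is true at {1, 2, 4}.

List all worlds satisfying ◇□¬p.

{1, 3}

1: successors {2, 4}; □¬p there: 2:T, 4:T. ✓
2: no successors, so ◇□¬p fails. ✗
3: successors {2, 4}; □¬p there: 2:T, 4:T. ✓
4: no successors, so ◇□¬p fails. ✗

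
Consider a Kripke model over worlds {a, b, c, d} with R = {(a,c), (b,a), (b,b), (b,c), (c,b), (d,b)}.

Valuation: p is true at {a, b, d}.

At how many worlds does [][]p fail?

a: successors {c}; []p there: c:T. ✓
b: successors {a, b, c}; []p there: a:F, b:F, c:T. ✗
c: successors {b}; []p there: b:F. ✗
d: successors {b}; []p there: b:F. ✗
Satisfying worlds: {a}.
So [][]p fails at the other 3 worlds.

3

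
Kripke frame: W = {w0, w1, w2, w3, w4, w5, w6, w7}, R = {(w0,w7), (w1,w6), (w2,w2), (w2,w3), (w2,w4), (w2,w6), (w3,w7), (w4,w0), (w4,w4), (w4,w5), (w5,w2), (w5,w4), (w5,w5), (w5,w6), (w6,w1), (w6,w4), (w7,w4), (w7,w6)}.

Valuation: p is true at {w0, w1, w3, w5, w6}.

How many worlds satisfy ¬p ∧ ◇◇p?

3

w0: ¬p is F, ◇◇p is T. ✗
w1: ¬p is F, ◇◇p is T. ✗
w2: ¬p is T, ◇◇p is T. ✓
w3: ¬p is F, ◇◇p is T. ✗
w4: ¬p is T, ◇◇p is T. ✓
w5: ¬p is F, ◇◇p is T. ✗
w6: ¬p is F, ◇◇p is T. ✗
w7: ¬p is T, ◇◇p is T. ✓
Satisfying worlds: {w2, w4, w7}.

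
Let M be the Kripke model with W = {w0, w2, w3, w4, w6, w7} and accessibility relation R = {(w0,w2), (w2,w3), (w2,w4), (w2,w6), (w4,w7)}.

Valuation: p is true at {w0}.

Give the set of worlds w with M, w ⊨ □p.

w0: successors {w2}; p there: w2:F. ✗
w2: successors {w3, w4, w6}; p there: w3:F, w4:F, w6:F. ✗
w3: no successors, so □p holds vacuously. ✓
w4: successors {w7}; p there: w7:F. ✗
w6: no successors, so □p holds vacuously. ✓
w7: no successors, so □p holds vacuously. ✓

{w3, w6, w7}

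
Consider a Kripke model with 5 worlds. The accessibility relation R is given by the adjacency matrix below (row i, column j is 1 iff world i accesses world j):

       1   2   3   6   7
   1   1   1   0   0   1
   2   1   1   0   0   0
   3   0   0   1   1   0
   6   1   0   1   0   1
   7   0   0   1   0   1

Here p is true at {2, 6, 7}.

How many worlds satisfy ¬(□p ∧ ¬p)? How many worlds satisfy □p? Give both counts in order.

For ¬(□p ∧ ¬p):
1: □p ∧ ¬p is F. ✓
2: □p ∧ ¬p is F. ✓
3: □p ∧ ¬p is F. ✓
6: □p ∧ ¬p is F. ✓
7: □p ∧ ¬p is F. ✓
— 5 worlds.
For □p:
1: successors {1, 2, 7}; p there: 1:F, 2:T, 7:T. ✗
2: successors {1, 2}; p there: 1:F, 2:T. ✗
3: successors {3, 6}; p there: 3:F, 6:T. ✗
6: successors {1, 3, 7}; p there: 1:F, 3:F, 7:T. ✗
7: successors {3, 7}; p there: 3:F, 7:T. ✗
— 0 worlds.

5 and 0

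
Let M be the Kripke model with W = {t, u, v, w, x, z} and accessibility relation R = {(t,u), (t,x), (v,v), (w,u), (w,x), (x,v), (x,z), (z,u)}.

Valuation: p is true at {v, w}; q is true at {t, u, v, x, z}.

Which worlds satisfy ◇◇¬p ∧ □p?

∅

t: ◇◇¬p is T, □p is F. ✗
u: ◇◇¬p is F, □p is T. ✗
v: ◇◇¬p is F, □p is T. ✗
w: ◇◇¬p is T, □p is F. ✗
x: ◇◇¬p is T, □p is F. ✗
z: ◇◇¬p is F, □p is F. ✗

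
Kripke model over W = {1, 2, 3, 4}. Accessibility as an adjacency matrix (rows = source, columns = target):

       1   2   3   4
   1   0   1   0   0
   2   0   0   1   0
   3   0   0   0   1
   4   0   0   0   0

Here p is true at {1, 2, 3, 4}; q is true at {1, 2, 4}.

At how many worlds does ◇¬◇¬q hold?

2

1: successors {2}; ¬◇¬q there: 2:F. ✗
2: successors {3}; ¬◇¬q there: 3:T. ✓
3: successors {4}; ¬◇¬q there: 4:T. ✓
4: no successors, so ◇¬◇¬q fails. ✗
Satisfying worlds: {2, 3}.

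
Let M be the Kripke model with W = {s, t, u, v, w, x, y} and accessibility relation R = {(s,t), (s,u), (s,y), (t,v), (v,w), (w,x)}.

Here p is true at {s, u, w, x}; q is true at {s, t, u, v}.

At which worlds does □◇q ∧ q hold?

{u}

s: □◇q is F, q is T. ✗
t: □◇q is F, q is T. ✗
u: □◇q is T, q is T. ✓
v: □◇q is F, q is T. ✗
w: □◇q is F, q is F. ✗
x: □◇q is T, q is F. ✗
y: □◇q is T, q is F. ✗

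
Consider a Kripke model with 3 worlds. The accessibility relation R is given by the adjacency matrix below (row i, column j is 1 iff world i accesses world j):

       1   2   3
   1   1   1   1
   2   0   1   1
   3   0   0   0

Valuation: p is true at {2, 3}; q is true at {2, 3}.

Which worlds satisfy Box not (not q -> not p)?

1: successors {1, 2, 3}; not (not q -> not p) there: 1:F, 2:F, 3:F. ✗
2: successors {2, 3}; not (not q -> not p) there: 2:F, 3:F. ✗
3: no successors, so Box not (not q -> not p) holds vacuously. ✓

{3}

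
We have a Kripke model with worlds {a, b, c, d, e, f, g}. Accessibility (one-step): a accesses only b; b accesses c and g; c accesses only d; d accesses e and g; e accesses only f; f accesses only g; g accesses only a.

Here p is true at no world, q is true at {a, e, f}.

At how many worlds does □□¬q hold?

a: successors {b}; □¬q there: b:T. ✓
b: successors {c, g}; □¬q there: c:T, g:F. ✗
c: successors {d}; □¬q there: d:F. ✗
d: successors {e, g}; □¬q there: e:F, g:F. ✗
e: successors {f}; □¬q there: f:T. ✓
f: successors {g}; □¬q there: g:F. ✗
g: successors {a}; □¬q there: a:T. ✓
Satisfying worlds: {a, e, g}.

3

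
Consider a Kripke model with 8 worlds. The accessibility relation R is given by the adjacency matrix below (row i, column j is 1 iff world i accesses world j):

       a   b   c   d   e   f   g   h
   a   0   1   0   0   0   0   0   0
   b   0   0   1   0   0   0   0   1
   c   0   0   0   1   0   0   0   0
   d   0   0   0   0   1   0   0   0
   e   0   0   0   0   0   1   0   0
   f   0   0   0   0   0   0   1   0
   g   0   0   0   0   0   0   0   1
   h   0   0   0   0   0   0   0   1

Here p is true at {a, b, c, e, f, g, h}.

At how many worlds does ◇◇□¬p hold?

1

a: successors {b}; ◇□¬p there: b:T. ✓
b: successors {c, h}; ◇□¬p there: c:F, h:F. ✗
c: successors {d}; ◇□¬p there: d:F. ✗
d: successors {e}; ◇□¬p there: e:F. ✗
e: successors {f}; ◇□¬p there: f:F. ✗
f: successors {g}; ◇□¬p there: g:F. ✗
g: successors {h}; ◇□¬p there: h:F. ✗
h: successors {h}; ◇□¬p there: h:F. ✗
Satisfying worlds: {a}.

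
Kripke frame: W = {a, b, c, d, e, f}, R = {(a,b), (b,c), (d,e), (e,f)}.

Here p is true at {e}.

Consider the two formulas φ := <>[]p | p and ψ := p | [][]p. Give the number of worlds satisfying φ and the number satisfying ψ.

For <>[]p | p:
a: <>[]p is F, p is F. ✗
b: <>[]p is T, p is F. ✓
c: <>[]p is F, p is F. ✗
d: <>[]p is F, p is F. ✗
e: <>[]p is T, p is T. ✓
f: <>[]p is F, p is F. ✗
— 2 worlds.
For p | [][]p:
a: p is F, [][]p is F. ✗
b: p is F, [][]p is T. ✓
c: p is F, [][]p is T. ✓
d: p is F, [][]p is F. ✗
e: p is T, [][]p is T. ✓
f: p is F, [][]p is T. ✓
— 4 worlds.

2 and 4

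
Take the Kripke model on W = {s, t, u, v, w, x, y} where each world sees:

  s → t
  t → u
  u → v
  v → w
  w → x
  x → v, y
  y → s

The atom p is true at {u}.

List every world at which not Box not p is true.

s: Box not p is T. ✗
t: Box not p is F. ✓
u: Box not p is T. ✗
v: Box not p is T. ✗
w: Box not p is T. ✗
x: Box not p is T. ✗
y: Box not p is T. ✗

{t}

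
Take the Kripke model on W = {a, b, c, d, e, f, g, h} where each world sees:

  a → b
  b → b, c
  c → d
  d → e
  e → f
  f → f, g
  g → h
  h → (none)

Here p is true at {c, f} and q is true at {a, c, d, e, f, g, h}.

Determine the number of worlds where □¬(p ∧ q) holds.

a: successors {b}; ¬(p ∧ q) there: b:T. ✓
b: successors {b, c}; ¬(p ∧ q) there: b:T, c:F. ✗
c: successors {d}; ¬(p ∧ q) there: d:T. ✓
d: successors {e}; ¬(p ∧ q) there: e:T. ✓
e: successors {f}; ¬(p ∧ q) there: f:F. ✗
f: successors {f, g}; ¬(p ∧ q) there: f:F, g:T. ✗
g: successors {h}; ¬(p ∧ q) there: h:T. ✓
h: no successors, so □¬(p ∧ q) holds vacuously. ✓
Satisfying worlds: {a, c, d, g, h}.

5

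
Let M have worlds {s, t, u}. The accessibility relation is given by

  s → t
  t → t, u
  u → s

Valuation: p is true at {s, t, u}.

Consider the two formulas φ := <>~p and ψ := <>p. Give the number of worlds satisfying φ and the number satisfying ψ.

0 and 3

For <>~p:
s: successors {t}; ~p there: t:F. ✗
t: successors {t, u}; ~p there: t:F, u:F. ✗
u: successors {s}; ~p there: s:F. ✗
— 0 worlds.
For <>p:
s: successors {t}; p there: t:T. ✓
t: successors {t, u}; p there: t:T, u:T. ✓
u: successors {s}; p there: s:T. ✓
— 3 worlds.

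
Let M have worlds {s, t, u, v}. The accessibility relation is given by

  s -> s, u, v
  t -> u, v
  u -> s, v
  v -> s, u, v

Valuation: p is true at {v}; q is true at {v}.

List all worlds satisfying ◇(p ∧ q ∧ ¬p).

∅

s: successors {s, u, v}; p ∧ q ∧ ¬p there: s:F, u:F, v:F. ✗
t: successors {u, v}; p ∧ q ∧ ¬p there: u:F, v:F. ✗
u: successors {s, v}; p ∧ q ∧ ¬p there: s:F, v:F. ✗
v: successors {s, u, v}; p ∧ q ∧ ¬p there: s:F, u:F, v:F. ✗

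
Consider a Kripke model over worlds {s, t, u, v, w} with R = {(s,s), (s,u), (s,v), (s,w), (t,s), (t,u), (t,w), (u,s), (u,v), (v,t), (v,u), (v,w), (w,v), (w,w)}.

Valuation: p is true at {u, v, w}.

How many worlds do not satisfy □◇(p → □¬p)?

4

s: successors {s, u, v, w}; ◇(p → □¬p) there: s:T, u:T, v:T, w:F. ✗
t: successors {s, u, w}; ◇(p → □¬p) there: s:T, u:T, w:F. ✗
u: successors {s, v}; ◇(p → □¬p) there: s:T, v:T. ✓
v: successors {t, u, w}; ◇(p → □¬p) there: t:T, u:T, w:F. ✗
w: successors {v, w}; ◇(p → □¬p) there: v:T, w:F. ✗
Satisfying worlds: {u}.
So □◇(p → □¬p) fails at the other 4 worlds.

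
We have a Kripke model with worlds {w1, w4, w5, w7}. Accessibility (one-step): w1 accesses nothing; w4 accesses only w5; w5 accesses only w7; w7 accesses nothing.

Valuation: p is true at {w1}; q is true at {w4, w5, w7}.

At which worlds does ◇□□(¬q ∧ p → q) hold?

w1: no successors, so ◇□□(¬q ∧ p → q) fails. ✗
w4: successors {w5}; □□(¬q ∧ p → q) there: w5:T. ✓
w5: successors {w7}; □□(¬q ∧ p → q) there: w7:T. ✓
w7: no successors, so ◇□□(¬q ∧ p → q) fails. ✗

{w4, w5}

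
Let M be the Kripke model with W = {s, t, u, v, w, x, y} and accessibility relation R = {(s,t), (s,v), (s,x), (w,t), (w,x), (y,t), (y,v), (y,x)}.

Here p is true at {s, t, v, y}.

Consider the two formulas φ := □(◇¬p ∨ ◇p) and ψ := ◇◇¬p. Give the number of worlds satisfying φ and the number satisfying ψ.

For □(◇¬p ∨ ◇p):
s: successors {t, v, x}; ◇¬p ∨ ◇p there: t:F, v:F, x:F. ✗
t: no successors, so □(◇¬p ∨ ◇p) holds vacuously. ✓
u: no successors, so □(◇¬p ∨ ◇p) holds vacuously. ✓
v: no successors, so □(◇¬p ∨ ◇p) holds vacuously. ✓
w: successors {t, x}; ◇¬p ∨ ◇p there: t:F, x:F. ✗
x: no successors, so □(◇¬p ∨ ◇p) holds vacuously. ✓
y: successors {t, v, x}; ◇¬p ∨ ◇p there: t:F, v:F, x:F. ✗
— 4 worlds.
For ◇◇¬p:
s: successors {t, v, x}; ◇¬p there: t:F, v:F, x:F. ✗
t: no successors, so ◇◇¬p fails. ✗
u: no successors, so ◇◇¬p fails. ✗
v: no successors, so ◇◇¬p fails. ✗
w: successors {t, x}; ◇¬p there: t:F, x:F. ✗
x: no successors, so ◇◇¬p fails. ✗
y: successors {t, v, x}; ◇¬p there: t:F, v:F, x:F. ✗
— 0 worlds.

4 and 0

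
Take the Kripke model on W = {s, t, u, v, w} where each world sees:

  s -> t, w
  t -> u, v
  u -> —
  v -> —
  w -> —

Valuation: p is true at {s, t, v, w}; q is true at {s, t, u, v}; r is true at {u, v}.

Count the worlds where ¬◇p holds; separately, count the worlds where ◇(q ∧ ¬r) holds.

3 and 1

For ¬◇p:
s: ◇p is T. ✗
t: ◇p is T. ✗
u: ◇p is F. ✓
v: ◇p is F. ✓
w: ◇p is F. ✓
— 3 worlds.
For ◇(q ∧ ¬r):
s: successors {t, w}; q ∧ ¬r there: t:T, w:F. ✓
t: successors {u, v}; q ∧ ¬r there: u:F, v:F. ✗
u: no successors, so ◇(q ∧ ¬r) fails. ✗
v: no successors, so ◇(q ∧ ¬r) fails. ✗
w: no successors, so ◇(q ∧ ¬r) fails. ✗
— 1 world.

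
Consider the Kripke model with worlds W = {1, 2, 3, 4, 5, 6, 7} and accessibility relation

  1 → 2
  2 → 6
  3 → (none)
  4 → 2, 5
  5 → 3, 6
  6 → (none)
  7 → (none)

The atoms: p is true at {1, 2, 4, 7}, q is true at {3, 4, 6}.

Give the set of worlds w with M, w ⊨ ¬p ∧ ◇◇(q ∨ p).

1: ¬p is F, ◇◇(q ∨ p) is T. ✗
2: ¬p is F, ◇◇(q ∨ p) is F. ✗
3: ¬p is T, ◇◇(q ∨ p) is F. ✗
4: ¬p is F, ◇◇(q ∨ p) is T. ✗
5: ¬p is T, ◇◇(q ∨ p) is F. ✗
6: ¬p is T, ◇◇(q ∨ p) is F. ✗
7: ¬p is F, ◇◇(q ∨ p) is F. ✗

∅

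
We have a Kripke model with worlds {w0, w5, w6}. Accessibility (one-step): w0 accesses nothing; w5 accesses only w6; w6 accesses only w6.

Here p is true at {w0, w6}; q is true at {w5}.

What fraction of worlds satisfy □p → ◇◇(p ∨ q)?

2/3

w0: □p is T, ◇◇(p ∨ q) is F. ✗
w5: □p is T, ◇◇(p ∨ q) is T. ✓
w6: □p is T, ◇◇(p ∨ q) is T. ✓
That's 2 of 3 worlds, so 2/3.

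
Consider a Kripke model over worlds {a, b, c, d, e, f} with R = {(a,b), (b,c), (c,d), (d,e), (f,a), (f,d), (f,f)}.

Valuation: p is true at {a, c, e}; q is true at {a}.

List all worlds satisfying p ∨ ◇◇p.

a: p is T, ◇◇p is T. ✓
b: p is F, ◇◇p is F. ✗
c: p is T, ◇◇p is T. ✓
d: p is F, ◇◇p is F. ✗
e: p is T, ◇◇p is F. ✓
f: p is F, ◇◇p is T. ✓

{a, c, e, f}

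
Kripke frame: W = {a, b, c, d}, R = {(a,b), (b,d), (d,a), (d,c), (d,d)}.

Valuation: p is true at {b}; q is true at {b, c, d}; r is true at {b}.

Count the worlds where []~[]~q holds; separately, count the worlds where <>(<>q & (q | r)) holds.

For []~[]~q:
a: successors {b}; ~[]~q there: b:T. ✓
b: successors {d}; ~[]~q there: d:T. ✓
c: no successors, so []~[]~q holds vacuously. ✓
d: successors {a, c, d}; ~[]~q there: a:T, c:F, d:T. ✗
— 3 worlds.
For <>(<>q & (q | r)):
a: successors {b}; <>q & (q | r) there: b:T. ✓
b: successors {d}; <>q & (q | r) there: d:T. ✓
c: no successors, so <>(<>q & (q | r)) fails. ✗
d: successors {a, c, d}; <>q & (q | r) there: a:F, c:F, d:T. ✓
— 3 worlds.

3 and 3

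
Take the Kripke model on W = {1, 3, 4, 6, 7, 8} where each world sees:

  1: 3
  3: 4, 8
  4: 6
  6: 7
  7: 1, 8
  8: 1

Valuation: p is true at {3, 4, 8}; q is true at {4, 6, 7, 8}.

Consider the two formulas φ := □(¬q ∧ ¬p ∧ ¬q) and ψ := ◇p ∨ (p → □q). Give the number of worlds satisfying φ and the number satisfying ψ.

1 and 5

For □(¬q ∧ ¬p ∧ ¬q):
1: successors {3}; ¬q ∧ ¬p ∧ ¬q there: 3:F. ✗
3: successors {4, 8}; ¬q ∧ ¬p ∧ ¬q there: 4:F, 8:F. ✗
4: successors {6}; ¬q ∧ ¬p ∧ ¬q there: 6:F. ✗
6: successors {7}; ¬q ∧ ¬p ∧ ¬q there: 7:F. ✗
7: successors {1, 8}; ¬q ∧ ¬p ∧ ¬q there: 1:T, 8:F. ✗
8: successors {1}; ¬q ∧ ¬p ∧ ¬q there: 1:T. ✓
— 1 world.
For ◇p ∨ (p → □q):
1: ◇p is T, p → □q is T. ✓
3: ◇p is T, p → □q is T. ✓
4: ◇p is F, p → □q is T. ✓
6: ◇p is F, p → □q is T. ✓
7: ◇p is T, p → □q is T. ✓
8: ◇p is F, p → □q is F. ✗
— 5 worlds.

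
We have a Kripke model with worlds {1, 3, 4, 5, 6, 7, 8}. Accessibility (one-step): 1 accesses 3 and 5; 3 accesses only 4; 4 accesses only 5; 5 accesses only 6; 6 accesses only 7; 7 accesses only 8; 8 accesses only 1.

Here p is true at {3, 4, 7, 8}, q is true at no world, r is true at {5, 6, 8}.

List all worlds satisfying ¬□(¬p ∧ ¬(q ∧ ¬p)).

1: □(¬p ∧ ¬(q ∧ ¬p)) is F. ✓
3: □(¬p ∧ ¬(q ∧ ¬p)) is F. ✓
4: □(¬p ∧ ¬(q ∧ ¬p)) is T. ✗
5: □(¬p ∧ ¬(q ∧ ¬p)) is T. ✗
6: □(¬p ∧ ¬(q ∧ ¬p)) is F. ✓
7: □(¬p ∧ ¬(q ∧ ¬p)) is F. ✓
8: □(¬p ∧ ¬(q ∧ ¬p)) is T. ✗

{1, 3, 6, 7}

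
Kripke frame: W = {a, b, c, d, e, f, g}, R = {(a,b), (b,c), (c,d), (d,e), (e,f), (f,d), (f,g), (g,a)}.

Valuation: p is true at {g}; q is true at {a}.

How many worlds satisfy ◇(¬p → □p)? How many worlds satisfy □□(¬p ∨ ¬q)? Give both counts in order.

1 and 7

For ◇(¬p → □p):
a: successors {b}; ¬p → □p there: b:F. ✗
b: successors {c}; ¬p → □p there: c:F. ✗
c: successors {d}; ¬p → □p there: d:F. ✗
d: successors {e}; ¬p → □p there: e:F. ✗
e: successors {f}; ¬p → □p there: f:F. ✗
f: successors {d, g}; ¬p → □p there: d:F, g:T. ✓
g: successors {a}; ¬p → □p there: a:F. ✗
— 1 world.
For □□(¬p ∨ ¬q):
a: successors {b}; □(¬p ∨ ¬q) there: b:T. ✓
b: successors {c}; □(¬p ∨ ¬q) there: c:T. ✓
c: successors {d}; □(¬p ∨ ¬q) there: d:T. ✓
d: successors {e}; □(¬p ∨ ¬q) there: e:T. ✓
e: successors {f}; □(¬p ∨ ¬q) there: f:T. ✓
f: successors {d, g}; □(¬p ∨ ¬q) there: d:T, g:T. ✓
g: successors {a}; □(¬p ∨ ¬q) there: a:T. ✓
— 7 worlds.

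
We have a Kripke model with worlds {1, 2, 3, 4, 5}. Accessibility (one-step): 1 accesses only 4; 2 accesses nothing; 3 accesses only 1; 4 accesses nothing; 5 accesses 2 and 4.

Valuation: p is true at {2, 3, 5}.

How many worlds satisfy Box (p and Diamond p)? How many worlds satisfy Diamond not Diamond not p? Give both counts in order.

2 and 2

For Box (p and Diamond p):
1: successors {4}; p and Diamond p there: 4:F. ✗
2: no successors, so Box (p and Diamond p) holds vacuously. ✓
3: successors {1}; p and Diamond p there: 1:F. ✗
4: no successors, so Box (p and Diamond p) holds vacuously. ✓
5: successors {2, 4}; p and Diamond p there: 2:F, 4:F. ✗
— 2 worlds.
For Diamond not Diamond not p:
1: successors {4}; not Diamond not p there: 4:T. ✓
2: no successors, so Diamond not Diamond not p fails. ✗
3: successors {1}; not Diamond not p there: 1:F. ✗
4: no successors, so Diamond not Diamond not p fails. ✗
5: successors {2, 4}; not Diamond not p there: 2:T, 4:T. ✓
— 2 worlds.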